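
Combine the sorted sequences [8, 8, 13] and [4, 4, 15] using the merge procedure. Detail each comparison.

Merging process:

Compare 8 vs 4: take 4 from right. Merged: [4]
Compare 8 vs 4: take 4 from right. Merged: [4, 4]
Compare 8 vs 15: take 8 from left. Merged: [4, 4, 8]
Compare 8 vs 15: take 8 from left. Merged: [4, 4, 8, 8]
Compare 13 vs 15: take 13 from left. Merged: [4, 4, 8, 8, 13]
Append remaining from right: [15]. Merged: [4, 4, 8, 8, 13, 15]

Final merged array: [4, 4, 8, 8, 13, 15]
Total comparisons: 5

The merged array is [4, 4, 8, 8, 13, 15], requiring 5 comparisons. The merge step runs in O(n) time where n is the total number of elements.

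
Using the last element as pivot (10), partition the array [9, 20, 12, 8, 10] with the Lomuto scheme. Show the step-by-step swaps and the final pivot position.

Lomuto partition with pivot = 10:

Initial array: [9, 20, 12, 8, 10]

arr[0]=9 <= 10: swap with position 0, array becomes [9, 20, 12, 8, 10]
arr[1]=20 > 10: no swap
arr[2]=12 > 10: no swap
arr[3]=8 <= 10: swap with position 1, array becomes [9, 8, 12, 20, 10]

Place pivot at position 2: [9, 8, 10, 20, 12]
Pivot position: 2

After partitioning with pivot 10, the array becomes [9, 8, 10, 20, 12]. The pivot is placed at index 2. All elements to the left of the pivot are <= 10, and all elements to the right are > 10.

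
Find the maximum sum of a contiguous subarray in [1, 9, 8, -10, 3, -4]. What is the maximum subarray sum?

Using Kadane's algorithm on [1, 9, 8, -10, 3, -4]:

Scanning through the array:
Position 1 (value 9): max_ending_here = 10, max_so_far = 10
Position 2 (value 8): max_ending_here = 18, max_so_far = 18
Position 3 (value -10): max_ending_here = 8, max_so_far = 18
Position 4 (value 3): max_ending_here = 11, max_so_far = 18
Position 5 (value -4): max_ending_here = 7, max_so_far = 18

Maximum subarray: [1, 9, 8]
Maximum sum: 18

The maximum subarray is [1, 9, 8] with sum 18. This subarray runs from index 0 to index 2.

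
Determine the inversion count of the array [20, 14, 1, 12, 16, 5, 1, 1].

Finding inversions in [20, 14, 1, 12, 16, 5, 1, 1]:

(0, 1): arr[0]=20 > arr[1]=14
(0, 2): arr[0]=20 > arr[2]=1
(0, 3): arr[0]=20 > arr[3]=12
(0, 4): arr[0]=20 > arr[4]=16
(0, 5): arr[0]=20 > arr[5]=5
(0, 6): arr[0]=20 > arr[6]=1
(0, 7): arr[0]=20 > arr[7]=1
(1, 2): arr[1]=14 > arr[2]=1
(1, 3): arr[1]=14 > arr[3]=12
(1, 5): arr[1]=14 > arr[5]=5
(1, 6): arr[1]=14 > arr[6]=1
(1, 7): arr[1]=14 > arr[7]=1
(3, 5): arr[3]=12 > arr[5]=5
(3, 6): arr[3]=12 > arr[6]=1
(3, 7): arr[3]=12 > arr[7]=1
(4, 5): arr[4]=16 > arr[5]=5
(4, 6): arr[4]=16 > arr[6]=1
(4, 7): arr[4]=16 > arr[7]=1
(5, 6): arr[5]=5 > arr[6]=1
(5, 7): arr[5]=5 > arr[7]=1

Total inversions: 20

The array has 20 inversion(s): (0,1), (0,2), (0,3), (0,4), (0,5), (0,6), (0,7), (1,2), (1,3), (1,5), (1,6), (1,7), (3,5), (3,6), (3,7), (4,5), (4,6), (4,7), (5,6), (5,7). Each pair (i,j) satisfies i < j and arr[i] > arr[j].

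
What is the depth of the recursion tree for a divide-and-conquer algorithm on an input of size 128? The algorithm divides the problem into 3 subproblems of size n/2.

For divide and conquer with division factor 2:

Problem sizes at each level:
Level 0: 128
Level 1: 64
Level 2: 32
Level 3: 16
Level 4: 8
Level 5: 4
Level 6: 2
Level 7: 1

The root is level 0 and the size-1 base case is level 7 (the tree spans levels 0 through 7, i.e. 8 levels counting the root), so the depth is the number of divisions: log_2(128) = 7

The recursion tree depth is log_2(128) = 7. At each level, the problem size is divided by 2, so it takes 7 divisions to reduce to a base case of size 1. The algorithm makes 3 recursive calls at each level.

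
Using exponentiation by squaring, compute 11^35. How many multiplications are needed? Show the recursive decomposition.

Computing 11^35 by squaring (build up from 11^1; each line after the first costs one multiplication):

11^1 = 11
11^2 = (11^1)^2 = 11^2 = 121
11^4 = (11^2)^2 = 121^2 = 14641
11^8 = (11^4)^2 = 14641^2 = 214358881
11^16 = (11^8)^2 = 214358881^2 = 45949729863572161
11^17 = 11 * 11^16 = 11 * 45949729863572161 = 505447028499293771
11^34 = (11^17)^2 = 505447028499293771^2 = 255476698618765889551019445759400441
11^35 = 11 * 11^34 = 11 * 255476698618765889551019445759400441 = 2810243684806424785061213903353404851

Result: 2810243684806424785061213903353404851
Multiplications needed: 7 (7 lines after 11^1)

11^35 = 2810243684806424785061213903353404851. Using exponentiation by squaring, this requires 7 multiplications. The key idea: if the exponent is even, square the half-power; if odd, multiply by the base once.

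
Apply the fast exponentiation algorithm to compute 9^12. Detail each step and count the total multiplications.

Computing 9^12 by squaring (build up from 9^1; each line after the first costs one multiplication):

9^1 = 9
9^2 = (9^1)^2 = 9^2 = 81
9^3 = 9 * 9^2 = 9 * 81 = 729
9^6 = (9^3)^2 = 729^2 = 531441
9^12 = (9^6)^2 = 531441^2 = 282429536481

Result: 282429536481
Multiplications needed: 4 (4 lines after 9^1)

9^12 = 282429536481. Using exponentiation by squaring, this requires 4 multiplications. The key idea: if the exponent is even, square the half-power; if odd, multiply by the base once.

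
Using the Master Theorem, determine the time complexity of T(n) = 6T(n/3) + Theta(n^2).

Master Theorem for T(n) = 6T(n/3) + O(n^2):

a = 6, b = 3, c = 2
log_b(a) = log_3(6) = 1.6309

Case 3: c = 2 > log_3(6) = 1.6309
T(n) = O(n^2) = O(n^2)

For T(n) = 6T(n/3) + O(n^2): log_3(6) = 1.6309. This is Case 3 of the Master Theorem (c > log_b(a), work dominated by root), giving O(n^2).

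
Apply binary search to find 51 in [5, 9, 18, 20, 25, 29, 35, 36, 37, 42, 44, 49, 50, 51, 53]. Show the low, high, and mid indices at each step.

Binary search for 51 in [5, 9, 18, 20, 25, 29, 35, 36, 37, 42, 44, 49, 50, 51, 53]:

lo=0, hi=14, mid=7, arr[mid]=36 -> 36 < 51, search right half
lo=8, hi=14, mid=11, arr[mid]=49 -> 49 < 51, search right half
lo=12, hi=14, mid=13, arr[mid]=51 -> Found target at index 13!

Binary search finds 51 at index 13 after 3 comparisons. The search repeatedly halves the search space by comparing with the middle element.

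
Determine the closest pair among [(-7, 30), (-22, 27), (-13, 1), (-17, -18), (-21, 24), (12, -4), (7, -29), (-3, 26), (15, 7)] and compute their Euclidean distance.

Computing all pairwise distances among 9 points:

d((-7, 30), (-22, 27)) = 15.2971
d((-7, 30), (-13, 1)) = 29.6142
d((-7, 30), (-17, -18)) = 49.0306
d((-7, 30), (-21, 24)) = 15.2315
d((-7, 30), (12, -4)) = 38.9487
d((-7, 30), (7, -29)) = 60.6383
d((-7, 30), (-3, 26)) = 5.6569
d((-7, 30), (15, 7)) = 31.8277
d((-22, 27), (-13, 1)) = 27.5136
d((-22, 27), (-17, -18)) = 45.2769
d((-22, 27), (-21, 24)) = 3.1623 <-- minimum
d((-22, 27), (12, -4)) = 46.0109
d((-22, 27), (7, -29)) = 63.0635
d((-22, 27), (-3, 26)) = 19.0263
d((-22, 27), (15, 7)) = 42.0595
d((-13, 1), (-17, -18)) = 19.4165
d((-13, 1), (-21, 24)) = 24.3516
d((-13, 1), (12, -4)) = 25.4951
d((-13, 1), (7, -29)) = 36.0555
d((-13, 1), (-3, 26)) = 26.9258
d((-13, 1), (15, 7)) = 28.6356
d((-17, -18), (-21, 24)) = 42.19
d((-17, -18), (12, -4)) = 32.2025
d((-17, -18), (7, -29)) = 26.4008
d((-17, -18), (-3, 26)) = 46.1736
d((-17, -18), (15, 7)) = 40.6079
d((-21, 24), (12, -4)) = 43.2782
d((-21, 24), (7, -29)) = 59.9416
d((-21, 24), (-3, 26)) = 18.1108
d((-21, 24), (15, 7)) = 39.8121
d((12, -4), (7, -29)) = 25.4951
d((12, -4), (-3, 26)) = 33.541
d((12, -4), (15, 7)) = 11.4018
d((7, -29), (-3, 26)) = 55.9017
d((7, -29), (15, 7)) = 36.8782
d((-3, 26), (15, 7)) = 26.1725

Closest pair: (-22, 27) and (-21, 24) with distance 3.1623

The closest pair is (-22, 27) and (-21, 24) with Euclidean distance 3.1623. For 9 points, brute-force pairwise comparison is shown above. For large n, the divide-and-conquer algorithm (sort by x, recurse on halves, check the dividing strip) achieves O(n log n).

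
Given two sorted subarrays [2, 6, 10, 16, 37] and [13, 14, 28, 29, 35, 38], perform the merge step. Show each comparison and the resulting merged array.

Merging process:

Compare 2 vs 13: take 2 from left. Merged: [2]
Compare 6 vs 13: take 6 from left. Merged: [2, 6]
Compare 10 vs 13: take 10 from left. Merged: [2, 6, 10]
Compare 16 vs 13: take 13 from right. Merged: [2, 6, 10, 13]
Compare 16 vs 14: take 14 from right. Merged: [2, 6, 10, 13, 14]
Compare 16 vs 28: take 16 from left. Merged: [2, 6, 10, 13, 14, 16]
Compare 37 vs 28: take 28 from right. Merged: [2, 6, 10, 13, 14, 16, 28]
Compare 37 vs 29: take 29 from right. Merged: [2, 6, 10, 13, 14, 16, 28, 29]
Compare 37 vs 35: take 35 from right. Merged: [2, 6, 10, 13, 14, 16, 28, 29, 35]
Compare 37 vs 38: take 37 from left. Merged: [2, 6, 10, 13, 14, 16, 28, 29, 35, 37]
Append remaining from right: [38]. Merged: [2, 6, 10, 13, 14, 16, 28, 29, 35, 37, 38]

Final merged array: [2, 6, 10, 13, 14, 16, 28, 29, 35, 37, 38]
Total comparisons: 10

The merged array is [2, 6, 10, 13, 14, 16, 28, 29, 35, 37, 38], requiring 10 comparisons. The merge step runs in O(n) time where n is the total number of elements.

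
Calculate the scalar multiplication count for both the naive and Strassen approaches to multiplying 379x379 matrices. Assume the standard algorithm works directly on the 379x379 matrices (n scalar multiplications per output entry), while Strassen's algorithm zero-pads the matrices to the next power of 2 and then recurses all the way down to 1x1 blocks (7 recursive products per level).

Matrix multiplication for 379x379 matrices:

Strassen's algorithm requires power-of-2 dimensions. Pad 379x379 to 512x512 (next power of 2).

Standard algorithm: 379^3 = 54439939 multiplications
Strassen's algorithm: 7^(log2(512)) = 7^9 = 40353607 multiplications
Savings: 54439939 - 40353607 = 14086332 multiplications

Standard: 54439939 multiplications (379^3). Strassen: 40353607 multiplications (7^9, after padding to 512x512). Strassen reduces 8 recursive multiplications to 7 at each level.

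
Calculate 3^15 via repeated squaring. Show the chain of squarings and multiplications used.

Computing 3^15 by squaring (build up from 3^1; each line after the first costs one multiplication):

3^1 = 3
3^2 = (3^1)^2 = 3^2 = 9
3^3 = 3 * 3^2 = 3 * 9 = 27
3^6 = (3^3)^2 = 27^2 = 729
3^7 = 3 * 3^6 = 3 * 729 = 2187
3^14 = (3^7)^2 = 2187^2 = 4782969
3^15 = 3 * 3^14 = 3 * 4782969 = 14348907

Result: 14348907
Multiplications needed: 6 (6 lines after 3^1)

3^15 = 14348907. Using exponentiation by squaring, this requires 6 multiplications. The key idea: if the exponent is even, square the half-power; if odd, multiply by the base once.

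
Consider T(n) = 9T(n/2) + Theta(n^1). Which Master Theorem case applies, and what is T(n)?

Master Theorem for T(n) = 9T(n/2) + O(n^1):

a = 9, b = 2, c = 1
log_b(a) = log_2(9) = 3.1699

Case 1: c = 1 < log_2(9) = 3.1699
T(n) = O(n^(log_2 9))

For T(n) = 9T(n/2) + O(n^1): log_2(9) = 3.1699. This is Case 1 of the Master Theorem (c < log_b(a), work dominated by leaves), giving O(n^(log_2 9)).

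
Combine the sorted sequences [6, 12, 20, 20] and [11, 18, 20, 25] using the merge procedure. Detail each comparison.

Merging process:

Compare 6 vs 11: take 6 from left. Merged: [6]
Compare 12 vs 11: take 11 from right. Merged: [6, 11]
Compare 12 vs 18: take 12 from left. Merged: [6, 11, 12]
Compare 20 vs 18: take 18 from right. Merged: [6, 11, 12, 18]
Compare 20 vs 20: take 20 from left. Merged: [6, 11, 12, 18, 20]
Compare 20 vs 20: take 20 from left. Merged: [6, 11, 12, 18, 20, 20]
Append remaining from right: [20, 25]. Merged: [6, 11, 12, 18, 20, 20, 20, 25]

Final merged array: [6, 11, 12, 18, 20, 20, 20, 25]
Total comparisons: 6

The merged array is [6, 11, 12, 18, 20, 20, 20, 25], requiring 6 comparisons. The merge step runs in O(n) time where n is the total number of elements.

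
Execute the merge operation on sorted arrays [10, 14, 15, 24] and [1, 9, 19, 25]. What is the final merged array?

Merging process:

Compare 10 vs 1: take 1 from right. Merged: [1]
Compare 10 vs 9: take 9 from right. Merged: [1, 9]
Compare 10 vs 19: take 10 from left. Merged: [1, 9, 10]
Compare 14 vs 19: take 14 from left. Merged: [1, 9, 10, 14]
Compare 15 vs 19: take 15 from left. Merged: [1, 9, 10, 14, 15]
Compare 24 vs 19: take 19 from right. Merged: [1, 9, 10, 14, 15, 19]
Compare 24 vs 25: take 24 from left. Merged: [1, 9, 10, 14, 15, 19, 24]
Append remaining from right: [25]. Merged: [1, 9, 10, 14, 15, 19, 24, 25]

Final merged array: [1, 9, 10, 14, 15, 19, 24, 25]
Total comparisons: 7

The merged array is [1, 9, 10, 14, 15, 19, 24, 25], requiring 7 comparisons. The merge step runs in O(n) time where n is the total number of elements.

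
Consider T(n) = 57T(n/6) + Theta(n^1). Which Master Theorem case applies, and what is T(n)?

Master Theorem for T(n) = 57T(n/6) + O(n^1):

a = 57, b = 6, c = 1
log_b(a) = log_6(57) = 2.2565

Case 1: c = 1 < log_6(57) = 2.2565
T(n) = O(n^(log_6 57))

For T(n) = 57T(n/6) + O(n^1): log_6(57) = 2.2565. This is Case 1 of the Master Theorem (c < log_b(a), work dominated by leaves), giving O(n^(log_6 57)).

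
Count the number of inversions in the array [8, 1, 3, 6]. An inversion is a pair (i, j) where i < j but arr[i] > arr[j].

Finding inversions in [8, 1, 3, 6]:

(0, 1): arr[0]=8 > arr[1]=1
(0, 2): arr[0]=8 > arr[2]=3
(0, 3): arr[0]=8 > arr[3]=6

Total inversions: 3

The array has 3 inversion(s): (0,1), (0,2), (0,3). Each pair (i,j) satisfies i < j and arr[i] > arr[j].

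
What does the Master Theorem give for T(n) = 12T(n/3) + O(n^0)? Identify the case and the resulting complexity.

Master Theorem for T(n) = 12T(n/3) + O(n^0):

a = 12, b = 3, c = 0
log_b(a) = log_3(12) = 2.2619

Case 1: c = 0 < log_3(12) = 2.2619
T(n) = O(n^(log_3 12))

For T(n) = 12T(n/3) + O(n^0): log_3(12) = 2.2619. This is Case 1 of the Master Theorem (c < log_b(a), work dominated by leaves), giving O(n^(log_3 12)).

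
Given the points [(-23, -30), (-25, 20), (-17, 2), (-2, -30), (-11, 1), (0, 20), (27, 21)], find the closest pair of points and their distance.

Computing all pairwise distances among 7 points:

d((-23, -30), (-25, 20)) = 50.04
d((-23, -30), (-17, 2)) = 32.5576
d((-23, -30), (-2, -30)) = 21.0
d((-23, -30), (-11, 1)) = 33.2415
d((-23, -30), (0, 20)) = 55.0364
d((-23, -30), (27, 21)) = 71.4213
d((-25, 20), (-17, 2)) = 19.6977
d((-25, 20), (-2, -30)) = 55.0364
d((-25, 20), (-11, 1)) = 23.6008
d((-25, 20), (0, 20)) = 25.0
d((-25, 20), (27, 21)) = 52.0096
d((-17, 2), (-2, -30)) = 35.3412
d((-17, 2), (-11, 1)) = 6.0828 <-- minimum
d((-17, 2), (0, 20)) = 24.7588
d((-17, 2), (27, 21)) = 47.927
d((-2, -30), (-11, 1)) = 32.28
d((-2, -30), (0, 20)) = 50.04
d((-2, -30), (27, 21)) = 58.6686
d((-11, 1), (0, 20)) = 21.9545
d((-11, 1), (27, 21)) = 42.9418
d((0, 20), (27, 21)) = 27.0185

Closest pair: (-17, 2) and (-11, 1) with distance 6.0828

The closest pair is (-17, 2) and (-11, 1) with Euclidean distance 6.0828. For 7 points, brute-force pairwise comparison is shown above. For large n, the divide-and-conquer algorithm (sort by x, recurse on halves, check the dividing strip) achieves O(n log n).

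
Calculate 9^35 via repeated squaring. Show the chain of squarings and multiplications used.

Computing 9^35 by squaring (build up from 9^1; each line after the first costs one multiplication):

9^1 = 9
9^2 = (9^1)^2 = 9^2 = 81
9^4 = (9^2)^2 = 81^2 = 6561
9^8 = (9^4)^2 = 6561^2 = 43046721
9^16 = (9^8)^2 = 43046721^2 = 1853020188851841
9^17 = 9 * 9^16 = 9 * 1853020188851841 = 16677181699666569
9^34 = (9^17)^2 = 16677181699666569^2 = 278128389443693511257285776231761
9^35 = 9 * 9^34 = 9 * 278128389443693511257285776231761 = 2503155504993241601315571986085849

Result: 2503155504993241601315571986085849
Multiplications needed: 7 (7 lines after 9^1)

9^35 = 2503155504993241601315571986085849. Using exponentiation by squaring, this requires 7 multiplications. The key idea: if the exponent is even, square the half-power; if odd, multiply by the base once.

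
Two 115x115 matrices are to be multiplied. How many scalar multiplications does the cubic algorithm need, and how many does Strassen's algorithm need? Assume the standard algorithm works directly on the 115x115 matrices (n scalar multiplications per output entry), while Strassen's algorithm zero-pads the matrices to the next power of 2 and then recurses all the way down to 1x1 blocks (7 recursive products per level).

Matrix multiplication for 115x115 matrices:

Strassen's algorithm requires power-of-2 dimensions. Pad 115x115 to 128x128 (next power of 2).

Standard algorithm: 115^3 = 1520875 multiplications
Strassen's algorithm: 7^(log2(128)) = 7^7 = 823543 multiplications
Savings: 1520875 - 823543 = 697332 multiplications

Standard: 1520875 multiplications (115^3). Strassen: 823543 multiplications (7^7, after padding to 128x128). Strassen reduces 8 recursive multiplications to 7 at each level.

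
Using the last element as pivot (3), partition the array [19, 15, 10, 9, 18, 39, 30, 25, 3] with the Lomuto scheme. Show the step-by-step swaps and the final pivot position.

Lomuto partition with pivot = 3:

Initial array: [19, 15, 10, 9, 18, 39, 30, 25, 3]

arr[0]=19 > 3: no swap
arr[1]=15 > 3: no swap
arr[2]=10 > 3: no swap
arr[3]=9 > 3: no swap
arr[4]=18 > 3: no swap
arr[5]=39 > 3: no swap
arr[6]=30 > 3: no swap
arr[7]=25 > 3: no swap

Place pivot at position 0: [3, 15, 10, 9, 18, 39, 30, 25, 19]
Pivot position: 0

After partitioning with pivot 3, the array becomes [3, 15, 10, 9, 18, 39, 30, 25, 19]. The pivot is placed at index 0. All elements to the left of the pivot are <= 3, and all elements to the right are > 3.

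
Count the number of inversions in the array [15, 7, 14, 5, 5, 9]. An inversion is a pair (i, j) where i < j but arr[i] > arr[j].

Finding inversions in [15, 7, 14, 5, 5, 9]:

(0, 1): arr[0]=15 > arr[1]=7
(0, 2): arr[0]=15 > arr[2]=14
(0, 3): arr[0]=15 > arr[3]=5
(0, 4): arr[0]=15 > arr[4]=5
(0, 5): arr[0]=15 > arr[5]=9
(1, 3): arr[1]=7 > arr[3]=5
(1, 4): arr[1]=7 > arr[4]=5
(2, 3): arr[2]=14 > arr[3]=5
(2, 4): arr[2]=14 > arr[4]=5
(2, 5): arr[2]=14 > arr[5]=9

Total inversions: 10

The array has 10 inversion(s): (0,1), (0,2), (0,3), (0,4), (0,5), (1,3), (1,4), (2,3), (2,4), (2,5). Each pair (i,j) satisfies i < j and arr[i] > arr[j].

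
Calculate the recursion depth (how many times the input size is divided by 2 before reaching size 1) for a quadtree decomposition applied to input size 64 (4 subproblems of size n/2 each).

For divide and conquer with division factor 2:

Problem sizes at each level:
Level 0: 64
Level 1: 32
Level 2: 16
Level 3: 8
Level 4: 4
Level 5: 2
Level 6: 1

The root is level 0 and the size-1 base case is level 6 (the tree spans levels 0 through 6, i.e. 7 levels counting the root), so the depth is the number of divisions: log_2(64) = 6

The recursion tree depth is log_2(64) = 6. At each level, the problem size is divided by 2, so it takes 6 divisions to reduce to a base case of size 1. The algorithm makes 4 recursive calls at each level.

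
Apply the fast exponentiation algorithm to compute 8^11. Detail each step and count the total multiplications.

Computing 8^11 by squaring (build up from 8^1; each line after the first costs one multiplication):

8^1 = 8
8^2 = (8^1)^2 = 8^2 = 64
8^4 = (8^2)^2 = 64^2 = 4096
8^5 = 8 * 8^4 = 8 * 4096 = 32768
8^10 = (8^5)^2 = 32768^2 = 1073741824
8^11 = 8 * 8^10 = 8 * 1073741824 = 8589934592

Result: 8589934592
Multiplications needed: 5 (5 lines after 8^1)

8^11 = 8589934592. Using exponentiation by squaring, this requires 5 multiplications. The key idea: if the exponent is even, square the half-power; if odd, multiply by the base once.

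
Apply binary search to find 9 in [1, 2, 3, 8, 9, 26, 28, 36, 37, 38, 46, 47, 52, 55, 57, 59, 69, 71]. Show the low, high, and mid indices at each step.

Binary search for 9 in [1, 2, 3, 8, 9, 26, 28, 36, 37, 38, 46, 47, 52, 55, 57, 59, 69, 71]:

lo=0, hi=17, mid=8, arr[mid]=37 -> 37 > 9, search left half
lo=0, hi=7, mid=3, arr[mid]=8 -> 8 < 9, search right half
lo=4, hi=7, mid=5, arr[mid]=26 -> 26 > 9, search left half
lo=4, hi=4, mid=4, arr[mid]=9 -> Found target at index 4!

Binary search finds 9 at index 4 after 4 comparisons. The search repeatedly halves the search space by comparing with the middle element.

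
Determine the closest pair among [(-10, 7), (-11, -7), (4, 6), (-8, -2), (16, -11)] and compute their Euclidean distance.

Computing all pairwise distances among 5 points:

d((-10, 7), (-11, -7)) = 14.0357
d((-10, 7), (4, 6)) = 14.0357
d((-10, 7), (-8, -2)) = 9.2195
d((-10, 7), (16, -11)) = 31.6228
d((-11, -7), (4, 6)) = 19.8494
d((-11, -7), (-8, -2)) = 5.831 <-- minimum
d((-11, -7), (16, -11)) = 27.2947
d((4, 6), (-8, -2)) = 14.4222
d((4, 6), (16, -11)) = 20.8087
d((-8, -2), (16, -11)) = 25.632

Closest pair: (-11, -7) and (-8, -2) with distance 5.831

The closest pair is (-11, -7) and (-8, -2) with Euclidean distance 5.831. For 5 points, brute-force pairwise comparison is shown above. For large n, the divide-and-conquer algorithm (sort by x, recurse on halves, check the dividing strip) achieves O(n log n).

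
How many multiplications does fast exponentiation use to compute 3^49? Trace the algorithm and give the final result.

Computing 3^49 by squaring (build up from 3^1; each line after the first costs one multiplication):

3^1 = 3
3^2 = (3^1)^2 = 3^2 = 9
3^3 = 3 * 3^2 = 3 * 9 = 27
3^6 = (3^3)^2 = 27^2 = 729
3^12 = (3^6)^2 = 729^2 = 531441
3^24 = (3^12)^2 = 531441^2 = 282429536481
3^48 = (3^24)^2 = 282429536481^2 = 79766443076872509863361
3^49 = 3 * 3^48 = 3 * 79766443076872509863361 = 239299329230617529590083

Result: 239299329230617529590083
Multiplications needed: 7 (7 lines after 3^1)

3^49 = 239299329230617529590083. Using exponentiation by squaring, this requires 7 multiplications. The key idea: if the exponent is even, square the half-power; if odd, multiply by the base once.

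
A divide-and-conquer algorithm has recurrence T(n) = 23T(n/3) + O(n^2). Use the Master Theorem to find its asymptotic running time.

Master Theorem for T(n) = 23T(n/3) + O(n^2):

a = 23, b = 3, c = 2
log_b(a) = log_3(23) = 2.8540

Case 1: c = 2 < log_3(23) = 2.8540
T(n) = O(n^(log_3 23))

For T(n) = 23T(n/3) + O(n^2): log_3(23) = 2.8540. This is Case 1 of the Master Theorem (c < log_b(a), work dominated by leaves), giving O(n^(log_3 23)).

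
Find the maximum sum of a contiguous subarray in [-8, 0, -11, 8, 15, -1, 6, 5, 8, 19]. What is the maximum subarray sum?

Using Kadane's algorithm on [-8, 0, -11, 8, 15, -1, 6, 5, 8, 19]:

Scanning through the array:
Position 1 (value 0): max_ending_here = 0, max_so_far = 0
Position 2 (value -11): max_ending_here = -11, max_so_far = 0
Position 3 (value 8): max_ending_here = 8, max_so_far = 8
Position 4 (value 15): max_ending_here = 23, max_so_far = 23
Position 5 (value -1): max_ending_here = 22, max_so_far = 23
Position 6 (value 6): max_ending_here = 28, max_so_far = 28
Position 7 (value 5): max_ending_here = 33, max_so_far = 33
Position 8 (value 8): max_ending_here = 41, max_so_far = 41
Position 9 (value 19): max_ending_here = 60, max_so_far = 60

Maximum subarray: [8, 15, -1, 6, 5, 8, 19]
Maximum sum: 60

The maximum subarray is [8, 15, -1, 6, 5, 8, 19] with sum 60. This subarray runs from index 3 to index 9.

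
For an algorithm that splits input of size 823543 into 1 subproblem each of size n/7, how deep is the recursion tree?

For divide and conquer with division factor 7:

Problem sizes at each level:
Level 0: 823543
Level 1: 117649
Level 2: 16807
Level 3: 2401
Level 4: 343
Level 5: 49
Level 6: 7
Level 7: 1

The root is level 0 and the size-1 base case is level 7 (the tree spans levels 0 through 7, i.e. 8 levels counting the root), so the depth is the number of divisions: log_7(823543) = 7

The recursion tree depth is log_7(823543) = 7. At each level, the problem size is divided by 7, so it takes 7 divisions to reduce to a base case of size 1. The algorithm makes 1 recursive call at each level.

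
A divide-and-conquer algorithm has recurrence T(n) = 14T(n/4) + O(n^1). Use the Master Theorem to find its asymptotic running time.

Master Theorem for T(n) = 14T(n/4) + O(n^1):

a = 14, b = 4, c = 1
log_b(a) = log_4(14) = 1.9037

Case 1: c = 1 < log_4(14) = 1.9037
T(n) = O(n^(log_4 14))

For T(n) = 14T(n/4) + O(n^1): log_4(14) = 1.9037. This is Case 1 of the Master Theorem (c < log_b(a), work dominated by leaves), giving O(n^(log_4 14)).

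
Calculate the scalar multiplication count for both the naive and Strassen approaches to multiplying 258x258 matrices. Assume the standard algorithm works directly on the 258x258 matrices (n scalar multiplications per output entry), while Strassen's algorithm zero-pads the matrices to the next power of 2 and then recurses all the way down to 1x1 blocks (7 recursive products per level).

Matrix multiplication for 258x258 matrices:

Strassen's algorithm requires power-of-2 dimensions. Pad 258x258 to 512x512 (next power of 2).

Standard algorithm: 258^3 = 17173512 multiplications
Strassen's algorithm: 7^(log2(512)) = 7^9 = 40353607 multiplications
Difference: 17173512 - 40353607 = -23180095 (Strassen uses MORE here due to padding overhead — for small or just-over-power-of-2 n, padding can outweigh the per-level savings)

Standard: 17173512 multiplications (258^3). Strassen: 40353607 multiplications (7^9, after padding to 512x512). Strassen reduces 8 recursive multiplications to 7 at each level.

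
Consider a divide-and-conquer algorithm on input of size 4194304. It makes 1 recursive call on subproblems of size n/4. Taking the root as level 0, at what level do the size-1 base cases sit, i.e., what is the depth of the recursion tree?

For divide and conquer with division factor 4:

Problem sizes at each level:
Level 0: 4194304
Level 1: 1048576
Level 2: 262144
Level 3: 65536
Level 4: 16384
Level 5: 4096
Level 6: 1024
Level 7: 256
Level 8: 64
Level 9: 16
Level 10: 4
Level 11: 1

The root is level 0 and the size-1 base case is level 11 (the tree spans levels 0 through 11, i.e. 12 levels counting the root), so the depth is the number of divisions: log_4(4194304) = 11

The recursion tree depth is log_4(4194304) = 11. At each level, the problem size is divided by 4, so it takes 11 divisions to reduce to a base case of size 1. The algorithm makes 1 recursive call at each level.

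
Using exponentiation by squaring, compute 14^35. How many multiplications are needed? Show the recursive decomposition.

Computing 14^35 by squaring (build up from 14^1; each line after the first costs one multiplication):

14^1 = 14
14^2 = (14^1)^2 = 14^2 = 196
14^4 = (14^2)^2 = 196^2 = 38416
14^8 = (14^4)^2 = 38416^2 = 1475789056
14^16 = (14^8)^2 = 1475789056^2 = 2177953337809371136
14^17 = 14 * 14^16 = 14 * 2177953337809371136 = 30491346729331195904
14^34 = (14^17)^2 = 30491346729331195904^2 = 929722225368296217729286886758826377216
14^35 = 14 * 14^34 = 14 * 929722225368296217729286886758826377216 = 13016111155156147048210016414623569281024

Result: 13016111155156147048210016414623569281024
Multiplications needed: 7 (7 lines after 14^1)

14^35 = 13016111155156147048210016414623569281024. Using exponentiation by squaring, this requires 7 multiplications. The key idea: if the exponent is even, square the half-power; if odd, multiply by the base once.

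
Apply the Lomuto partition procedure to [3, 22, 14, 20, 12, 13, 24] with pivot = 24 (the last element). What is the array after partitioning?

Lomuto partition with pivot = 24:

Initial array: [3, 22, 14, 20, 12, 13, 24]

arr[0]=3 <= 24: swap with position 0, array becomes [3, 22, 14, 20, 12, 13, 24]
arr[1]=22 <= 24: swap with position 1, array becomes [3, 22, 14, 20, 12, 13, 24]
arr[2]=14 <= 24: swap with position 2, array becomes [3, 22, 14, 20, 12, 13, 24]
arr[3]=20 <= 24: swap with position 3, array becomes [3, 22, 14, 20, 12, 13, 24]
arr[4]=12 <= 24: swap with position 4, array becomes [3, 22, 14, 20, 12, 13, 24]
arr[5]=13 <= 24: swap with position 5, array becomes [3, 22, 14, 20, 12, 13, 24]

Place pivot at position 6: [3, 22, 14, 20, 12, 13, 24]
Pivot position: 6

After partitioning with pivot 24, the array becomes [3, 22, 14, 20, 12, 13, 24]. The pivot is placed at index 6. All elements to the left of the pivot are <= 24, and all elements to the right are > 24.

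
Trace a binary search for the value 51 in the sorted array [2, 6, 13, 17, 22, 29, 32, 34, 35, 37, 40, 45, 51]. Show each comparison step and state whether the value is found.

Binary search for 51 in [2, 6, 13, 17, 22, 29, 32, 34, 35, 37, 40, 45, 51]:

lo=0, hi=12, mid=6, arr[mid]=32 -> 32 < 51, search right half
lo=7, hi=12, mid=9, arr[mid]=37 -> 37 < 51, search right half
lo=10, hi=12, mid=11, arr[mid]=45 -> 45 < 51, search right half
lo=12, hi=12, mid=12, arr[mid]=51 -> Found target at index 12!

Binary search finds 51 at index 12 after 4 comparisons. The search repeatedly halves the search space by comparing with the middle element.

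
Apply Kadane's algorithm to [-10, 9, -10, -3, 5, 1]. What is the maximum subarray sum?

Using Kadane's algorithm on [-10, 9, -10, -3, 5, 1]:

Scanning through the array:
Position 1 (value 9): max_ending_here = 9, max_so_far = 9
Position 2 (value -10): max_ending_here = -1, max_so_far = 9
Position 3 (value -3): max_ending_here = -3, max_so_far = 9
Position 4 (value 5): max_ending_here = 5, max_so_far = 9
Position 5 (value 1): max_ending_here = 6, max_so_far = 9

Maximum subarray: [9]
Maximum sum: 9

The maximum subarray is [9] with sum 9. This subarray runs from index 1 to index 1.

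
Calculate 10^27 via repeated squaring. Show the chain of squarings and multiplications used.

Computing 10^27 by squaring (build up from 10^1; each line after the first costs one multiplication):

10^1 = 10
10^2 = (10^1)^2 = 10^2 = 100
10^3 = 10 * 10^2 = 10 * 100 = 1000
10^6 = (10^3)^2 = 1000^2 = 1000000
10^12 = (10^6)^2 = 1000000^2 = 1000000000000
10^13 = 10 * 10^12 = 10 * 1000000000000 = 10000000000000
10^26 = (10^13)^2 = 10000000000000^2 = 100000000000000000000000000
10^27 = 10 * 10^26 = 10 * 100000000000000000000000000 = 1000000000000000000000000000

Result: 1000000000000000000000000000
Multiplications needed: 7 (7 lines after 10^1)

10^27 = 1000000000000000000000000000. Using exponentiation by squaring, this requires 7 multiplications. The key idea: if the exponent is even, square the half-power; if odd, multiply by the base once.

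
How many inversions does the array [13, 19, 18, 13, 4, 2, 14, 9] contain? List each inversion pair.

Finding inversions in [13, 19, 18, 13, 4, 2, 14, 9]:

(0, 4): arr[0]=13 > arr[4]=4
(0, 5): arr[0]=13 > arr[5]=2
(0, 7): arr[0]=13 > arr[7]=9
(1, 2): arr[1]=19 > arr[2]=18
(1, 3): arr[1]=19 > arr[3]=13
(1, 4): arr[1]=19 > arr[4]=4
(1, 5): arr[1]=19 > arr[5]=2
(1, 6): arr[1]=19 > arr[6]=14
(1, 7): arr[1]=19 > arr[7]=9
(2, 3): arr[2]=18 > arr[3]=13
(2, 4): arr[2]=18 > arr[4]=4
(2, 5): arr[2]=18 > arr[5]=2
(2, 6): arr[2]=18 > arr[6]=14
(2, 7): arr[2]=18 > arr[7]=9
(3, 4): arr[3]=13 > arr[4]=4
(3, 5): arr[3]=13 > arr[5]=2
(3, 7): arr[3]=13 > arr[7]=9
(4, 5): arr[4]=4 > arr[5]=2
(6, 7): arr[6]=14 > arr[7]=9

Total inversions: 19

The array has 19 inversion(s): (0,4), (0,5), (0,7), (1,2), (1,3), (1,4), (1,5), (1,6), (1,7), (2,3), (2,4), (2,5), (2,6), (2,7), (3,4), (3,5), (3,7), (4,5), (6,7). Each pair (i,j) satisfies i < j and arr[i] > arr[j].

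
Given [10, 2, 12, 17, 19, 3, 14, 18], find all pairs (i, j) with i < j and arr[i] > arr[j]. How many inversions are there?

Finding inversions in [10, 2, 12, 17, 19, 3, 14, 18]:

(0, 1): arr[0]=10 > arr[1]=2
(0, 5): arr[0]=10 > arr[5]=3
(2, 5): arr[2]=12 > arr[5]=3
(3, 5): arr[3]=17 > arr[5]=3
(3, 6): arr[3]=17 > arr[6]=14
(4, 5): arr[4]=19 > arr[5]=3
(4, 6): arr[4]=19 > arr[6]=14
(4, 7): arr[4]=19 > arr[7]=18

Total inversions: 8

The array has 8 inversion(s): (0,1), (0,5), (2,5), (3,5), (3,6), (4,5), (4,6), (4,7). Each pair (i,j) satisfies i < j and arr[i] > arr[j].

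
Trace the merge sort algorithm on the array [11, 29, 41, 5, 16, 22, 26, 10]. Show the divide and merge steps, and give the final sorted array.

Merge sort trace:

Split: [11, 29, 41, 5, 16, 22, 26, 10] -> [11, 29, 41, 5] and [16, 22, 26, 10]
  Split: [11, 29, 41, 5] -> [11, 29] and [41, 5]
    Split: [11, 29] -> [11] and [29]
    Merge: [11] + [29] -> [11, 29]
    Split: [41, 5] -> [41] and [5]
    Merge: [41] + [5] -> [5, 41]
  Merge: [11, 29] + [5, 41] -> [5, 11, 29, 41]
  Split: [16, 22, 26, 10] -> [16, 22] and [26, 10]
    Split: [16, 22] -> [16] and [22]
    Merge: [16] + [22] -> [16, 22]
    Split: [26, 10] -> [26] and [10]
    Merge: [26] + [10] -> [10, 26]
  Merge: [16, 22] + [10, 26] -> [10, 16, 22, 26]
Merge: [5, 11, 29, 41] + [10, 16, 22, 26] -> [5, 10, 11, 16, 22, 26, 29, 41]

Final sorted array: [5, 10, 11, 16, 22, 26, 29, 41]

The merge sort proceeds by recursively splitting the array and merging sorted halves.
After all merges, the sorted array is [5, 10, 11, 16, 22, 26, 29, 41].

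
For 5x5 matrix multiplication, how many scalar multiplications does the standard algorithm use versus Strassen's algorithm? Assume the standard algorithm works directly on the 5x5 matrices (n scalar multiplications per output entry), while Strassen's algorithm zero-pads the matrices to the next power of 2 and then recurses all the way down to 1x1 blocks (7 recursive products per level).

Matrix multiplication for 5x5 matrices:

Strassen's algorithm requires power-of-2 dimensions. Pad 5x5 to 8x8 (next power of 2).

Standard algorithm: 5^3 = 125 multiplications
Strassen's algorithm: 7^(log2(8)) = 7^3 = 343 multiplications
Difference: 125 - 343 = -218 (Strassen uses MORE here due to padding overhead — for small or just-over-power-of-2 n, padding can outweigh the per-level savings)

Standard: 125 multiplications (5^3). Strassen: 343 multiplications (7^3, after padding to 8x8). Strassen reduces 8 recursive multiplications to 7 at each level.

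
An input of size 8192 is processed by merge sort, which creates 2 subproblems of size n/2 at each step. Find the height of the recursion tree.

For divide and conquer with division factor 2:

Problem sizes at each level:
Level 0: 8192
Level 1: 4096
Level 2: 2048
Level 3: 1024
Level 4: 512
Level 5: 256
Level 6: 128
Level 7: 64
Level 8: 32
Level 9: 16
Level 10: 8
Level 11: 4
Level 12: 2
Level 13: 1

The root is level 0 and the size-1 base case is level 13 (the tree spans levels 0 through 13, i.e. 14 levels counting the root), so the depth is the number of divisions: log_2(8192) = 13

The recursion tree depth is log_2(8192) = 13. At each level, the problem size is divided by 2, so it takes 13 divisions to reduce to a base case of size 1. The algorithm makes 2 recursive calls at each level.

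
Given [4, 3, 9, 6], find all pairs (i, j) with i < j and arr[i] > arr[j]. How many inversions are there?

Finding inversions in [4, 3, 9, 6]:

(0, 1): arr[0]=4 > arr[1]=3
(2, 3): arr[2]=9 > arr[3]=6

Total inversions: 2

The array has 2 inversion(s): (0,1), (2,3). Each pair (i,j) satisfies i < j and arr[i] > arr[j].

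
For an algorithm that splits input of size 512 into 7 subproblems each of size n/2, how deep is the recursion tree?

For divide and conquer with division factor 2:

Problem sizes at each level:
Level 0: 512
Level 1: 256
Level 2: 128
Level 3: 64
Level 4: 32
Level 5: 16
Level 6: 8
Level 7: 4
Level 8: 2
Level 9: 1

The root is level 0 and the size-1 base case is level 9 (the tree spans levels 0 through 9, i.e. 10 levels counting the root), so the depth is the number of divisions: log_2(512) = 9

The recursion tree depth is log_2(512) = 9. At each level, the problem size is divided by 2, so it takes 9 divisions to reduce to a base case of size 1. The algorithm makes 7 recursive calls at each level.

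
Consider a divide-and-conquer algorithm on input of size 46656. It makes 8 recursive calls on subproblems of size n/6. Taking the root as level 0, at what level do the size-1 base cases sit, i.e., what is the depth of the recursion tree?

For divide and conquer with division factor 6:

Problem sizes at each level:
Level 0: 46656
Level 1: 7776
Level 2: 1296
Level 3: 216
Level 4: 36
Level 5: 6
Level 6: 1

The root is level 0 and the size-1 base case is level 6 (the tree spans levels 0 through 6, i.e. 7 levels counting the root), so the depth is the number of divisions: log_6(46656) = 6

The recursion tree depth is log_6(46656) = 6. At each level, the problem size is divided by 6, so it takes 6 divisions to reduce to a base case of size 1. The algorithm makes 8 recursive calls at each level.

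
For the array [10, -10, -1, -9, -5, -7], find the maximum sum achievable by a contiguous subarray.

Using Kadane's algorithm on [10, -10, -1, -9, -5, -7]:

Scanning through the array:
Position 1 (value -10): max_ending_here = 0, max_so_far = 10
Position 2 (value -1): max_ending_here = -1, max_so_far = 10
Position 3 (value -9): max_ending_here = -9, max_so_far = 10
Position 4 (value -5): max_ending_here = -5, max_so_far = 10
Position 5 (value -7): max_ending_here = -7, max_so_far = 10

Maximum subarray: [10]
Maximum sum: 10

The maximum subarray is [10] with sum 10. This subarray runs from index 0 to index 0.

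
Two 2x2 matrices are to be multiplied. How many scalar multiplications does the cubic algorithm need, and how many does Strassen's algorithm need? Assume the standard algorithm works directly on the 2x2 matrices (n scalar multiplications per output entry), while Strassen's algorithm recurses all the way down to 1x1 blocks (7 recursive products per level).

Matrix multiplication for 2x2 matrices:

Standard algorithm: 2^3 = 8 multiplications
Strassen's algorithm: 7^(log2(2)) = 7^1 = 7 multiplications
Savings: 8 - 7 = 1 multiplications

Standard: 8 multiplications (2^3). Strassen: 7 multiplications (7^1). Strassen reduces 8 recursive multiplications to 7 at each level.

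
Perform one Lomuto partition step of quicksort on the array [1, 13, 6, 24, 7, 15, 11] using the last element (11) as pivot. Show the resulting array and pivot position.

Lomuto partition with pivot = 11:

Initial array: [1, 13, 6, 24, 7, 15, 11]

arr[0]=1 <= 11: swap with position 0, array becomes [1, 13, 6, 24, 7, 15, 11]
arr[1]=13 > 11: no swap
arr[2]=6 <= 11: swap with position 1, array becomes [1, 6, 13, 24, 7, 15, 11]
arr[3]=24 > 11: no swap
arr[4]=7 <= 11: swap with position 2, array becomes [1, 6, 7, 24, 13, 15, 11]
arr[5]=15 > 11: no swap

Place pivot at position 3: [1, 6, 7, 11, 13, 15, 24]
Pivot position: 3

After partitioning with pivot 11, the array becomes [1, 6, 7, 11, 13, 15, 24]. The pivot is placed at index 3. All elements to the left of the pivot are <= 11, and all elements to the right are > 11.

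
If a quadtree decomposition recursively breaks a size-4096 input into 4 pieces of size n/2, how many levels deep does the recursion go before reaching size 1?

For divide and conquer with division factor 2:

Problem sizes at each level:
Level 0: 4096
Level 1: 2048
Level 2: 1024
Level 3: 512
Level 4: 256
Level 5: 128
Level 6: 64
Level 7: 32
Level 8: 16
Level 9: 8
Level 10: 4
Level 11: 2
Level 12: 1

The root is level 0 and the size-1 base case is level 12 (the tree spans levels 0 through 12, i.e. 13 levels counting the root), so the depth is the number of divisions: log_2(4096) = 12

The recursion tree depth is log_2(4096) = 12. At each level, the problem size is divided by 2, so it takes 12 divisions to reduce to a base case of size 1. The algorithm makes 4 recursive calls at each level.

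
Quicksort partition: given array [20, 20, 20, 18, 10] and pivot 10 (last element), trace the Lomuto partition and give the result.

Lomuto partition with pivot = 10:

Initial array: [20, 20, 20, 18, 10]

arr[0]=20 > 10: no swap
arr[1]=20 > 10: no swap
arr[2]=20 > 10: no swap
arr[3]=18 > 10: no swap

Place pivot at position 0: [10, 20, 20, 18, 20]
Pivot position: 0

After partitioning with pivot 10, the array becomes [10, 20, 20, 18, 20]. The pivot is placed at index 0. All elements to the left of the pivot are <= 10, and all elements to the right are > 10.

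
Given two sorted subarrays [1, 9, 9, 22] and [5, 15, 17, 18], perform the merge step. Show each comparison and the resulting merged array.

Merging process:

Compare 1 vs 5: take 1 from left. Merged: [1]
Compare 9 vs 5: take 5 from right. Merged: [1, 5]
Compare 9 vs 15: take 9 from left. Merged: [1, 5, 9]
Compare 9 vs 15: take 9 from left. Merged: [1, 5, 9, 9]
Compare 22 vs 15: take 15 from right. Merged: [1, 5, 9, 9, 15]
Compare 22 vs 17: take 17 from right. Merged: [1, 5, 9, 9, 15, 17]
Compare 22 vs 18: take 18 from right. Merged: [1, 5, 9, 9, 15, 17, 18]
Append remaining from left: [22]. Merged: [1, 5, 9, 9, 15, 17, 18, 22]

Final merged array: [1, 5, 9, 9, 15, 17, 18, 22]
Total comparisons: 7

The merged array is [1, 5, 9, 9, 15, 17, 18, 22], requiring 7 comparisons. The merge step runs in O(n) time where n is the total number of elements.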